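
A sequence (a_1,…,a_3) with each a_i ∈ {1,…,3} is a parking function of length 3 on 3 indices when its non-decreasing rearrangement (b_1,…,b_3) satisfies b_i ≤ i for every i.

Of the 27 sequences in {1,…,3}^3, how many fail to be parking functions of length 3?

11

|PF| = (3−3+1)·(3+1)^(3−1) = 1×16 = 16 (Konheim–Weiss)
Example (1,3,3) → sorted (1,3,3): b_2=3>2, not a PF.
Total 27; non-PF = 27−16 = 11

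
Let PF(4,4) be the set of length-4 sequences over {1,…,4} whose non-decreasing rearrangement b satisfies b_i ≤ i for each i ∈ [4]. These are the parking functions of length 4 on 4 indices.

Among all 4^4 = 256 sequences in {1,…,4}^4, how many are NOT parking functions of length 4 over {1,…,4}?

131

|PF| = 1·5^3 = 1 · 125 = 125 (Konheim–Weiss)
Check (2,3,2,2) → sorted (2,2,2,3): b_1=2>1, not a PF.
Total 256; non-PF = 256−125 = 131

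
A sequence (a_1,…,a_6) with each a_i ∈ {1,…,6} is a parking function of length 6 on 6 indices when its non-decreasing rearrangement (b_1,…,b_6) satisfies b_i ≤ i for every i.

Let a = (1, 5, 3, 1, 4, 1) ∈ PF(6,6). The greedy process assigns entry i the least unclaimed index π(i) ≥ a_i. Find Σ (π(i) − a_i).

Σπ = 6·7/2 = 21 (π permutes [6]); Σa = 1+5+3+1+4+1 = 15; disp = 21−15 = 6.

6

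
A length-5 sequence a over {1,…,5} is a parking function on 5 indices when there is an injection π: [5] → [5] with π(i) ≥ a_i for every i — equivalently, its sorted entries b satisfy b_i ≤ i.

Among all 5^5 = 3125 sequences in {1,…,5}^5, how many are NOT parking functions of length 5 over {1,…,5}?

1829

#PF = (5+1−5)·(5+1)^{5−1} = 1·1296 = 1296 (Konheim–Weiss)
Example (4,4,4,5,5) → sorted (4,4,4,5,5): b_1=4>1, not a PF.
Total 3125; non-PF = 3125−1296 = 1829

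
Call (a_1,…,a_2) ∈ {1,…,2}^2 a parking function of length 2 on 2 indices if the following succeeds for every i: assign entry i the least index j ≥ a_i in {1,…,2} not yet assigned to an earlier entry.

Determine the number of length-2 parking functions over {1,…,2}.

#PF = (3−2)·3^(2−1) = 1×3 = 3
E.g. (2,1) → sorted (1,2): b_i ≤ i ∀i, a PF.

3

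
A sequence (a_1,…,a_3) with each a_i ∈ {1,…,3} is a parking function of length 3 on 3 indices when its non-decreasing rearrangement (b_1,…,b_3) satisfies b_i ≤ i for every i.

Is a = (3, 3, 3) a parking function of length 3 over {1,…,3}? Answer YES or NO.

NO

Sorted: b = (3, 3, 3).
  b_1=3 > 1
  fails at i=1 ⇒ NO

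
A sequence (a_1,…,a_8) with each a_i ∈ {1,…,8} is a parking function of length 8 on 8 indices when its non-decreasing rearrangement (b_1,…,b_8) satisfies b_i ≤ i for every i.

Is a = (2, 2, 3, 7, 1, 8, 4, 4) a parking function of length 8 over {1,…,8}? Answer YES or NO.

YES

Sorted: b = (1, 2, 2, 3, 4, 4, 7, 8).
  b_1=1 ≤ 1
  b_2=2 ≤ 2
  b_3=2 ≤ 3
  b_4=3 ≤ 4
  b_5=4 ≤ 5
  b_6=4 ≤ 6
  b_7=7 ≤ 7
  b_8=8 ≤ 8
All bounds hold ⇒ YES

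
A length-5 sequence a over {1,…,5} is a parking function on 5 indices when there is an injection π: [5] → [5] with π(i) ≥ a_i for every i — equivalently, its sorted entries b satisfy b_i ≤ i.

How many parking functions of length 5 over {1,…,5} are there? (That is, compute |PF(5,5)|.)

1296

|PF| = (5+1−5)·(5+1)^{5−1} = 1×1296 = 1296 [KW]
One tuple (1,5,3,1,1) → sorted (1,1,1,3,5): b_i ≤ i ∀i, a PF.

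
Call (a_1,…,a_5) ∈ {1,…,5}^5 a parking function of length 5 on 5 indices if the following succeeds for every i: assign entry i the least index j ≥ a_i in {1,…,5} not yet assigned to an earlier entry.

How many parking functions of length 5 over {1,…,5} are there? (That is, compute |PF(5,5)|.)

1296

#PF = (6−5)·6^(5−1) = 1×1296 = 1296 [KW]
Check (1,2,3,1,5) → sorted (1,1,2,3,5): b_i ≤ i ∀i, a PF.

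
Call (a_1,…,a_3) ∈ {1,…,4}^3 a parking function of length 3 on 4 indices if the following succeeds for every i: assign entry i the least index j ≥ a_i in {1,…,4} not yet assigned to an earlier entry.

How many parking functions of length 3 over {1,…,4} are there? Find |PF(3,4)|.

50

|PF| = 2·5^2 = 2 · 25 = 50 (Konheim–Weiss)
E.g. (1,1,3) → sorted (1,1,3): b_i ≤ 1+i ∀i, a PF.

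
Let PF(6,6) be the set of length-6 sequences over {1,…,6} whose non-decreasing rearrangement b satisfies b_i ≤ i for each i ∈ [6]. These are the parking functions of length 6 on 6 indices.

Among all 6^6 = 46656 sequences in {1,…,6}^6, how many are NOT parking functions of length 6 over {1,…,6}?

29849

|PF(6,6)| = (6+1−6)·(6+1)^{6−1} = 1·16807 = 16807 (Konheim–Weiss)
One tuple (6,3,3,6,5,1) → sorted (1,3,3,5,6,6): b_2=3>2, not a PF.
Total 46656; non-PF = 46656−16807 = 29849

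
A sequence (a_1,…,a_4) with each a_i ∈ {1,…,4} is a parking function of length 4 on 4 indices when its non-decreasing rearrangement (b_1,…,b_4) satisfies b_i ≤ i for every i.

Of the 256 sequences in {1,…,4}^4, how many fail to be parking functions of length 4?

131

|PF| = (4+1−4)·(4+1)^{4−1} = 1·125 = 125 [KW]
One tuple (4,4,4,4) → sorted (4,4,4,4): b_1=4>1, not a PF.
4^4 − 125 = 256 − 125 = 131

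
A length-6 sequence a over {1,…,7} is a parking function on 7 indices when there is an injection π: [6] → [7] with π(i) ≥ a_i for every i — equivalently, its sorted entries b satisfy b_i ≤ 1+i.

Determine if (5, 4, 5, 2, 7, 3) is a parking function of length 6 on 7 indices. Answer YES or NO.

YES

Order a: b = (2, 3, 4, 5, 5, 7).
  b_1=2 ≤ 2
  b_2=3 ≤ 3
  b_3=4 ≤ 4
  b_4=5 ≤ 5
  b_5=5 ≤ 6
  b_6=7 ≤ 7
All bounds hold ⇒ YES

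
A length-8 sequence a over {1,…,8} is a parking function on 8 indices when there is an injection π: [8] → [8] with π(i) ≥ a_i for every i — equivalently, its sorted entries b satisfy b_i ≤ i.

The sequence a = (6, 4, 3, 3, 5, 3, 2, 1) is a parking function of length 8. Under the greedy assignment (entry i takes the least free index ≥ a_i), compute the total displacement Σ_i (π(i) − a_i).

9

Σπ(i) = 1+…+8 = 36; Σa = 6+4+3+3+5+3+2+1 = 27; disp = 36−27 = 9.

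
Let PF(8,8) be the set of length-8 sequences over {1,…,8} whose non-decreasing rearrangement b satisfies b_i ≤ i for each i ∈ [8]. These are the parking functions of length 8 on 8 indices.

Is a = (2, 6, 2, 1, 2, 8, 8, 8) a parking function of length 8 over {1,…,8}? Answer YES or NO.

NO

Order a: b = (1, 2, 2, 2, 6, 8, 8, 8).
  b_1=1 ≤ 1
  b_2=2 ≤ 2
  b_3=2 ≤ 3
  b_4=2 ≤ 4
  b_5=6 > 5
  fails at i=5 ⇒ NO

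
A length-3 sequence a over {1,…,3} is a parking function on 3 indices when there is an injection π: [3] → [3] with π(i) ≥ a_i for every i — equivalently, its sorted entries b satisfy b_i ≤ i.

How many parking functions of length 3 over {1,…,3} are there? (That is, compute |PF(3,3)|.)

|PF| = 1·4^2 = 1×16 = 16
Check (1,3,1) → sorted (1,1,3): b_i ≤ i ∀i, a PF.

16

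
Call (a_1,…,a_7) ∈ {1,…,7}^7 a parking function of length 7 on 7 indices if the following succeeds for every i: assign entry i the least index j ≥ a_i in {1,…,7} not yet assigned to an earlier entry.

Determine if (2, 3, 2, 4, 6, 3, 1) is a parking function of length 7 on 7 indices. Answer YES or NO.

YES

Sorted: b = (1, 2, 2, 3, 3, 4, 6).
  b_1=1 ≤ 1
  b_2=2 ≤ 2
  b_3=2 ≤ 3
  b_4=3 ≤ 4
  b_5=3 ≤ 5
  b_6=4 ≤ 6
  b_7=6 ≤ 7
All bounds hold ⇒ YES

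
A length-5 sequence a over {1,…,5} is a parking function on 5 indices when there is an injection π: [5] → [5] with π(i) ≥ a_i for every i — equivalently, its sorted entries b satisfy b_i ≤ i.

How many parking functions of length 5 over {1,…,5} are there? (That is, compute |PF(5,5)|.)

1296

|PF| = 1·6^4 = 1·1296 = 1296 (Pollak)
One tuple (2,2,4,1,1) → sorted (1,1,2,2,4): b_i ≤ i ∀i, a PF.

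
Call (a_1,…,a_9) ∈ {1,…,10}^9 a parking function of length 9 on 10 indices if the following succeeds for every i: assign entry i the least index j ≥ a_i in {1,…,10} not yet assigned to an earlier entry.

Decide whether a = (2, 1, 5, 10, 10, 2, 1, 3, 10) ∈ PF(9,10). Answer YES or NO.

Order a: b = (1, 1, 2, 2, 3, 5, 10, 10, 10).
  b_1=1 ≤ 2
  b_2=1 ≤ 3
  b_3=2 ≤ 4
  b_4=2 ≤ 5
  b_5=3 ≤ 6
  b_6=5 ≤ 7
  b_7=10 > 8
  fails at i=7 ⇒ NO

NO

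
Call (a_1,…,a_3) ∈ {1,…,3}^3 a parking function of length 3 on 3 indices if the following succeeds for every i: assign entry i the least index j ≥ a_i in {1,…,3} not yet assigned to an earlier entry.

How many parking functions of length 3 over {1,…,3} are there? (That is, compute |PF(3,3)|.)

Count = (4−3)·4^(3−1) = 1 · 16 = 16 (Pollak)
One tuple (1,2,3) → sorted (1,2,3): b_i ≤ i ∀i, a PF.

16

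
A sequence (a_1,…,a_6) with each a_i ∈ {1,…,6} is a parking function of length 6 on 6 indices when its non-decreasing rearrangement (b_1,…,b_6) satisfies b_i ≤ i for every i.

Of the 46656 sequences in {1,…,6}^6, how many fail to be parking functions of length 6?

29849

|PF| = (7−6)·7^(6−1) = 1·16807 = 16807
Check (1,4,4,4,1,4) → sorted (1,1,4,4,4,4): b_3=4>3, not a PF.
So 46656 − 16807 = 29849 fail.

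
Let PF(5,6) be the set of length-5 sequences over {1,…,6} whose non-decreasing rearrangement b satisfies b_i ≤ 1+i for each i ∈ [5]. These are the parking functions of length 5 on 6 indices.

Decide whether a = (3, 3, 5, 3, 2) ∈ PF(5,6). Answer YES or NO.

Sorted: b = (2, 3, 3, 3, 5).
  b_1=2 ≤ 2
  b_2=3 ≤ 3
  b_3=3 ≤ 4
  b_4=3 ≤ 5
  b_5=5 ≤ 6
All bounds hold ⇒ YES

YES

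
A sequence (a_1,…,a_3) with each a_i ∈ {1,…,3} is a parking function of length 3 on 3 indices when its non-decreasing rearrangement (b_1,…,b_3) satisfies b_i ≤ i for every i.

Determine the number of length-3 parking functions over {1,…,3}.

|PF(3,3)| = (3+1−3)·(3+1)^{3−1} = 1×16 = 16 [KW]
Example (1,2,1) → sorted (1,1,2): b_i ≤ i ∀i, a PF.

16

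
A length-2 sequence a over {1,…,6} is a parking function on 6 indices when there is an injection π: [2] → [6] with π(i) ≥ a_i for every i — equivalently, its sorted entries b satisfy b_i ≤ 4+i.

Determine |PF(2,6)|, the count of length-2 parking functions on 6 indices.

|PF(2,6)| = 5·7^1 = 5·7 = 35 (Pollak)
One tuple (1,2) → sorted (1,2): b_i ≤ 4+i ∀i, a PF.

35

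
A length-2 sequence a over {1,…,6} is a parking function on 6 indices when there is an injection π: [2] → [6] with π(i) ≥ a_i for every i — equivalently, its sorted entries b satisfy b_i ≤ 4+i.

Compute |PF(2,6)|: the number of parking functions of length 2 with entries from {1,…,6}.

|PF(2,6)| = (7−2)·7^(2−1) = 5·7 = 35 [KW]
Check (5,3) → sorted (3,5): b_i ≤ 4+i ∀i, a PF.

35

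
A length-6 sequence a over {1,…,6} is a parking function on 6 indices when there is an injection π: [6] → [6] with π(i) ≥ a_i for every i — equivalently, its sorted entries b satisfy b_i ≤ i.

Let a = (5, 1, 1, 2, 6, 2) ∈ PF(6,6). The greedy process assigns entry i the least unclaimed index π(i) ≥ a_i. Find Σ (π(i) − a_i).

4

Σπ = 6·7/2 = 21 (π permutes [6]); Σa = 5+1+1+2+6+2 = 17; disp = 21−17 = 4.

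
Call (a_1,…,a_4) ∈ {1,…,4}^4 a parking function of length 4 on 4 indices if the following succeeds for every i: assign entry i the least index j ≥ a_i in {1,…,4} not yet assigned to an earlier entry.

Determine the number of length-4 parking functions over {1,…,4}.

|PF(4,4)| = (4+1−4)·(4+1)^{4−1} = 1 · 125 = 125 (Konheim–Weiss)
Example (1,4,1,1) → sorted (1,1,1,4): b_i ≤ i ∀i, a PF.

125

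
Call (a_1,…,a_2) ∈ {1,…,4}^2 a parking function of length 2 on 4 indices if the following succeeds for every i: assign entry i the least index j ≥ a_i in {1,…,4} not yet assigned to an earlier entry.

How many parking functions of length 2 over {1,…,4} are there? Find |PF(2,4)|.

15

|PF| = (4+1−2)·(4+1)^{2−1} = 3·5 = 15 [KW]
Check (3,1) → sorted (1,3): b_i ≤ 2+i ∀i, a PF.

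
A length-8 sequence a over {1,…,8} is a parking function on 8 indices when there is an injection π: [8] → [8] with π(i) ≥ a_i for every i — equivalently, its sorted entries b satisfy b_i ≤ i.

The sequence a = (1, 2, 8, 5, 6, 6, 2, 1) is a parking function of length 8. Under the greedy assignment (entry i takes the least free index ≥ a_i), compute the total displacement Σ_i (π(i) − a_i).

Σπ = 8·9/2 = 36 (π permutes [8]); Σa = 1+2+8+5+6+6+2+1 = 31; disp = 36−31 = 5.

5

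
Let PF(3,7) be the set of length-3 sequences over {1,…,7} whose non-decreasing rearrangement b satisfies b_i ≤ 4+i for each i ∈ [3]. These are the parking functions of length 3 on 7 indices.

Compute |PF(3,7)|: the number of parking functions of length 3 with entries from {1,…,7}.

320

|PF| = 5·8^2 = 5×64 = 320 (Konheim–Weiss)
Example (6,6,5) → sorted (5,6,6): b_i ≤ 4+i ∀i, a PF.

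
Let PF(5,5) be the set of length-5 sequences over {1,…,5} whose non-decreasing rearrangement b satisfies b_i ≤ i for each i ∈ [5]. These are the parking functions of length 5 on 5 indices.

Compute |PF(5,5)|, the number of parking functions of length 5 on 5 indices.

1296

|PF(5,5)| = (6−5)·6^(5−1) = 1·1296 = 1296 [KW]
E.g. (2,2,2,3,1) → sorted (1,2,2,2,3): b_i ≤ i ∀i, a PF.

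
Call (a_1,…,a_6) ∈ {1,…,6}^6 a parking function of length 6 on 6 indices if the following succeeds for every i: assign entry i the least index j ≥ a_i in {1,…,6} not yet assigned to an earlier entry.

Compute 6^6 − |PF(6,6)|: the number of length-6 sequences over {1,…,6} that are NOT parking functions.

29849

|PF(6,6)| = 1·7^5 = 1 · 16807 = 16807 [KW]
Example (6,1,4,4,6,3) → sorted (1,3,4,4,6,6): b_2=3>2, not a PF.
6^6 − 16807 = 46656 − 16807 = 29849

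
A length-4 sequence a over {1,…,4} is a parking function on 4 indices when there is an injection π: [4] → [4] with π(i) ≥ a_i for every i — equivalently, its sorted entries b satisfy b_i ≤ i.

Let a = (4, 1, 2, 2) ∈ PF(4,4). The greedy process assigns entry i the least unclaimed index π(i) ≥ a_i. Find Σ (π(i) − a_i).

1

Σπ = 4·5/2 = 10 (π permutes [4]); Σa = 4+1+2+2 = 9; disp = 10−9 = 1.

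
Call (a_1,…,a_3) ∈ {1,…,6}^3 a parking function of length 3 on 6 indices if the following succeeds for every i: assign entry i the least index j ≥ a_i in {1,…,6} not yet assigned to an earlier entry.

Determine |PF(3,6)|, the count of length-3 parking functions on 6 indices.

|PF(3,6)| = 4·7^2 = 4 · 49 = 196 (Pollak)
One tuple (4,1,5) → sorted (1,4,5): b_i ≤ 3+i ∀i, a PF.

196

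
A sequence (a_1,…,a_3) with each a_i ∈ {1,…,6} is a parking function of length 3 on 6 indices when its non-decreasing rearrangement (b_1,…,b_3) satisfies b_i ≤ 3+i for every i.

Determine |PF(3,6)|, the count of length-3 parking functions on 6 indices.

196

|PF(3,6)| = (6−3+1)·(6+1)^(3−1) = 4 · 49 = 196 (Pollak)
E.g. (1,4,3) → sorted (1,3,4): b_i ≤ 3+i ∀i, a PF.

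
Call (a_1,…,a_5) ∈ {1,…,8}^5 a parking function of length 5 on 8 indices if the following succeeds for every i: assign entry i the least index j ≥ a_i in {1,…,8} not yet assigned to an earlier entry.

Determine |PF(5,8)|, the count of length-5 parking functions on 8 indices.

Count = (9−5)·9^(5−1) = 4 · 6561 = 26244 (Konheim–Weiss)
Example (4,7,3,1,2) → sorted (1,2,3,4,7): b_i ≤ 3+i ∀i, a PF.

26244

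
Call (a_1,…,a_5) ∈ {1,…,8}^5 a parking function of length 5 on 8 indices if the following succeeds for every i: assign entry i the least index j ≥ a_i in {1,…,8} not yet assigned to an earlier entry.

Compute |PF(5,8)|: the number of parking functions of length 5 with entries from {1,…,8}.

|PF| = (8+1−5)·(8+1)^{5−1} = 4 · 6561 = 26244 (Konheim–Weiss)
E.g. (5,5,2,8,4) → sorted (2,4,5,5,8): b_i ≤ 3+i ∀i, a PF.

26244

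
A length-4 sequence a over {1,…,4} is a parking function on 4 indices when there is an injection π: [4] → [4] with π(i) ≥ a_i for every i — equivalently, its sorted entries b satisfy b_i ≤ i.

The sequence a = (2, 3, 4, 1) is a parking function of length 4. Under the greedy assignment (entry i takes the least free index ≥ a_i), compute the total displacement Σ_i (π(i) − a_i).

Σπ = 4·5/2 = 10 (π permutes [4]); Σa = 2+3+4+1 = 10; disp = 10−10 = 0.

0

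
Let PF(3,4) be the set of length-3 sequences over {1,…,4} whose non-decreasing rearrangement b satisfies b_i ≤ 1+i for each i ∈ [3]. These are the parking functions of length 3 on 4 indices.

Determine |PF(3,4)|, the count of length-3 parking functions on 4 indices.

|PF| = (5−3)·5^(3−1) = 2·25 = 50 (Pollak)
E.g. (2,1,2) → sorted (1,2,2): b_i ≤ 1+i ∀i, a PF.

50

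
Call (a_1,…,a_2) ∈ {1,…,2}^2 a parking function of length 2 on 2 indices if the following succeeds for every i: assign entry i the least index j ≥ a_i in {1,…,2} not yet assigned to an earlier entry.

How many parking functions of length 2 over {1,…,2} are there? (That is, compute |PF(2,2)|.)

#PF = (2+1−2)·(2+1)^{2−1} = 1·3 = 3 (Pollak)
One tuple (1,1) → sorted (1,1): b_i ≤ i ∀i, a PF.

3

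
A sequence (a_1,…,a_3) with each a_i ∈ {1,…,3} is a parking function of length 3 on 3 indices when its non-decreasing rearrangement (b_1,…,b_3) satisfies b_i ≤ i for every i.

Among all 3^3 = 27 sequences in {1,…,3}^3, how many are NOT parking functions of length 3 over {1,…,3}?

11

Count = (3−3+1)·(3+1)^(3−1) = 1×16 = 16 [KW]
Example (3,3,1) → sorted (1,3,3): b_2=3>2, not a PF.
Total 27; non-PF = 27−16 = 11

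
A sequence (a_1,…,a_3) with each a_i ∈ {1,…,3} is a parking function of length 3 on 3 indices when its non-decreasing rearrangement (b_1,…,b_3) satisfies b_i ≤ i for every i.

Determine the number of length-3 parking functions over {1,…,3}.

16

#PF = (3−3+1)·(3+1)^(3−1) = 1 · 16 = 16 (Konheim–Weiss)
E.g. (1,1,3) → sorted (1,1,3): b_i ≤ i ∀i, a PF.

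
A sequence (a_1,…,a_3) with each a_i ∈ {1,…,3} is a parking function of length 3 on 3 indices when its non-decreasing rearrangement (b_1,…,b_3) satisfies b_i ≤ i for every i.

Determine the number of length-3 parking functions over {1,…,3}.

16

#PF = (3+1−3)·(3+1)^{3−1} = 1·16 = 16 (Pollak)
One tuple (1,2,1) → sorted (1,1,2): b_i ≤ i ∀i, a PF.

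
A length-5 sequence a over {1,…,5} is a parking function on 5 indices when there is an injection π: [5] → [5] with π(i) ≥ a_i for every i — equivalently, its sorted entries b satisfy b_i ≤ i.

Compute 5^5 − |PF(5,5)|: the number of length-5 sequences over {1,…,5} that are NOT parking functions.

1829

Count = 1·6^4 = 1·1296 = 1296
E.g. (4,4,5,3,4) → sorted (3,4,4,4,5): b_1=3>1, not a PF.
Total 3125; non-PF = 3125−1296 = 1829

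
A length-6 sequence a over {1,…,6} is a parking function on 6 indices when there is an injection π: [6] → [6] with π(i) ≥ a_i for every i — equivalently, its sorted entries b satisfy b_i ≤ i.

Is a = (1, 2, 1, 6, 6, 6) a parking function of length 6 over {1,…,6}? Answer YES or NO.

NO

Order a: b = (1, 1, 2, 6, 6, 6).
  b_1=1 ≤ 1
  b_2=1 ≤ 2
  b_3=2 ≤ 3
  b_4=6 > 4
  fails at i=4 ⇒ NO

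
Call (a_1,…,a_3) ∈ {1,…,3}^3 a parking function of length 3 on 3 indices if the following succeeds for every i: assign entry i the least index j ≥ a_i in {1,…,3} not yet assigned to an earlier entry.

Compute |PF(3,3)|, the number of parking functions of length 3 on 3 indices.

16

|PF(3,3)| = 1·4^2 = 1·16 = 16
Check (2,2,1) → sorted (1,2,2): b_i ≤ i ∀i, a PF.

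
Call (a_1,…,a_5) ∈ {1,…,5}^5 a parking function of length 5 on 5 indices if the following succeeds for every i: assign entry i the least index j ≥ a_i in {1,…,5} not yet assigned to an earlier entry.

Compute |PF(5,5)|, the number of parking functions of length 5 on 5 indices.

#PF = (6−5)·6^(5−1) = 1·1296 = 1296 (Pollak)
One tuple (2,1,4,5,1) → sorted (1,1,2,4,5): b_i ≤ i ∀i, a PF.

1296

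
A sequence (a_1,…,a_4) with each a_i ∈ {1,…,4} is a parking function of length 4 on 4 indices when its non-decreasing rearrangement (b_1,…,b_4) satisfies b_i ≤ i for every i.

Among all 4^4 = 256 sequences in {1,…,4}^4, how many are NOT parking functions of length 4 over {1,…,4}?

Count = (4−4+1)·(4+1)^(4−1) = 1·125 = 125
Check (4,4,2,3) → sorted (2,3,4,4): b_1=2>1, not a PF.
Total 256; non-PF = 256−125 = 131

131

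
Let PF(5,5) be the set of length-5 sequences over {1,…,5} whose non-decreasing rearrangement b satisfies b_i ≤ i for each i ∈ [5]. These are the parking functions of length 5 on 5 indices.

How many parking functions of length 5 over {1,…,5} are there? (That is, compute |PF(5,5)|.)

1296

Count = 1·6^4 = 1×1296 = 1296 (Pollak)
Example (4,1,4,2,2) → sorted (1,2,2,4,4): b_i ≤ i ∀i, a PF.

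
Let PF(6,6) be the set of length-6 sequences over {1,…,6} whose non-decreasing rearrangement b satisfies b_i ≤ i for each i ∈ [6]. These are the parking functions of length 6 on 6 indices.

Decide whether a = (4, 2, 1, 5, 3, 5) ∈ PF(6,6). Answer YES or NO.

Rearranged: b = (1, 2, 3, 4, 5, 5).
  b_1=1 ≤ 1
  b_2=2 ≤ 2
  b_3=3 ≤ 3
  b_4=4 ≤ 4
  b_5=5 ≤ 5
  b_6=5 ≤ 6
All bounds hold ⇒ YES

YES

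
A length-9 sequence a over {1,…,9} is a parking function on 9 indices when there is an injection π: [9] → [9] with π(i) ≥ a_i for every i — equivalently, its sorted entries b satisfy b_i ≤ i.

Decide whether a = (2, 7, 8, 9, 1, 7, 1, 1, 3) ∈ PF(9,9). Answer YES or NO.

NO

Sorted: b = (1, 1, 1, 2, 3, 7, 7, 8, 9).
  b_1=1 ≤ 1
  b_2=1 ≤ 2
  b_3=1 ≤ 3
  b_4=2 ≤ 4
  b_5=3 ≤ 5
  b_6=7 > 6
  fails at i=6 ⇒ NO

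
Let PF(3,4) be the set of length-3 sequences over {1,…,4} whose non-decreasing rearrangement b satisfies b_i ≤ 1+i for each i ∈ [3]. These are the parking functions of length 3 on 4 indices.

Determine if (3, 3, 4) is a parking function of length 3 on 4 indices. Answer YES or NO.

NO

Sorted: b = (3, 3, 4).
  b_1=3 > 2
  fails at i=1 ⇒ NO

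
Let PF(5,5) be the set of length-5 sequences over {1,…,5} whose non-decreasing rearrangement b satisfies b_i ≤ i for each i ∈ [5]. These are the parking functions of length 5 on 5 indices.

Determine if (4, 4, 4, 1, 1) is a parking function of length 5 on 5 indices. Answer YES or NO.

Sorted: b = (1, 1, 4, 4, 4).
  b_1=1 ≤ 1
  b_2=1 ≤ 2
  b_3=4 > 3
  fails at i=3 ⇒ NO

NO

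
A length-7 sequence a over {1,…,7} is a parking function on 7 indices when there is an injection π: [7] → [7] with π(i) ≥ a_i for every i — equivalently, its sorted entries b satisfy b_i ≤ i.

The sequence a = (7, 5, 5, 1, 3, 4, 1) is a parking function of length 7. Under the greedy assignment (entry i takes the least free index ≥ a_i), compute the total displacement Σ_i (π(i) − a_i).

2

Σπ(i) = 1+…+7 = 28; Σa = 7+5+5+1+3+4+1 = 26; disp = 28−26 = 2.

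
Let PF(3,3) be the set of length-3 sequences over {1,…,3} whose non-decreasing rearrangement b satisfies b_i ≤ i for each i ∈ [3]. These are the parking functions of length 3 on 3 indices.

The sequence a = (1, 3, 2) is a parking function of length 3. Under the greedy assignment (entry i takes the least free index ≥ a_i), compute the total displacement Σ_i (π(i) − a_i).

0

Σπ = 6 ({1..3} each once); Σa = 1+3+2 = 6; disp = 6−6 = 0.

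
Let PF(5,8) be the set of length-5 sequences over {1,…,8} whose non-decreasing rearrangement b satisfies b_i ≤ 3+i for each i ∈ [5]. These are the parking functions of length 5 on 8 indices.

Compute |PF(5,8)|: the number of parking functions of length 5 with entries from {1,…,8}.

26244

|PF(5,8)| = (8−5+1)·(8+1)^(5−1) = 4 · 6561 = 26244 [KW]
Check (2,4,3,2,8) → sorted (2,2,3,4,8): b_i ≤ 3+i ∀i, a PF.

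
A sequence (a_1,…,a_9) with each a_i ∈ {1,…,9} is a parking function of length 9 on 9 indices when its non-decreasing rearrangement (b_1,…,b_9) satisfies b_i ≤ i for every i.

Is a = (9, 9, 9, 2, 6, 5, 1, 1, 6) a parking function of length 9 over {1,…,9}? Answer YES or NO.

NO

Order a: b = (1, 1, 2, 5, 6, 6, 9, 9, 9).
  b_1=1 ≤ 1
  b_2=1 ≤ 2
  b_3=2 ≤ 3
  b_4=5 > 4
  fails at i=4 ⇒ NO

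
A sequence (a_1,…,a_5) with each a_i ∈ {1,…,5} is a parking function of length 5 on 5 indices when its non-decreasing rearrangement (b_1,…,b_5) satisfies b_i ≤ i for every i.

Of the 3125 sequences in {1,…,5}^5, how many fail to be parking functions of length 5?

1829

|PF| = 1·6^4 = 1×1296 = 1296 (Konheim–Weiss)
Check (5,4,5,5,3) → sorted (3,4,5,5,5): b_1=3>1, not a PF.
So 3125 − 1296 = 1829 fail.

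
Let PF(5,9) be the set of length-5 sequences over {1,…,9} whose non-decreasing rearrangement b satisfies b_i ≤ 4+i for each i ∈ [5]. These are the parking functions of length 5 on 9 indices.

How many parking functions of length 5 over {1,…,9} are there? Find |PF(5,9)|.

50000

Count = 5·10^4 = 5 · 10000 = 50000
One tuple (8,1,9,5,4) → sorted (1,4,5,8,9): b_i ≤ 4+i ∀i, a PF.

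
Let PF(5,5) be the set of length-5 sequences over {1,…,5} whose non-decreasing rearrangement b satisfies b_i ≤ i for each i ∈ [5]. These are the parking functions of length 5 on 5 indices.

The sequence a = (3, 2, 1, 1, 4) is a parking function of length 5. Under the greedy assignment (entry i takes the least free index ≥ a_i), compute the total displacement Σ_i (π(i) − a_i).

4

Σπ = 5·6/2 = 15 (π permutes [5]); Σa = 3+2+1+1+4 = 11; disp = 15−11 = 4.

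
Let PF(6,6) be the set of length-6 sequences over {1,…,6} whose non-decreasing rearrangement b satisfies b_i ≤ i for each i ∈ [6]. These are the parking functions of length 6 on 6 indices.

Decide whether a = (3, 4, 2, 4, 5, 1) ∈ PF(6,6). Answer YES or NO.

Sorted: b = (1, 2, 3, 4, 4, 5).
  b_1=1 ≤ 1
  b_2=2 ≤ 2
  b_3=3 ≤ 3
  b_4=4 ≤ 4
  b_5=4 ≤ 5
  b_6=5 ≤ 6
All bounds hold ⇒ YES

YES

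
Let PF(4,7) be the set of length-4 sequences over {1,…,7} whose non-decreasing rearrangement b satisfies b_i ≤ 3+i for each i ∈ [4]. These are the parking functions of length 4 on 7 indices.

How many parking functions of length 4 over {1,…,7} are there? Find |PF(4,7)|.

|PF(4,7)| = (8−4)·8^(4−1) = 4×512 = 2048 [KW]
One tuple (6,3,6,4) → sorted (3,4,6,6): b_i ≤ 3+i ∀i, a PF.

2048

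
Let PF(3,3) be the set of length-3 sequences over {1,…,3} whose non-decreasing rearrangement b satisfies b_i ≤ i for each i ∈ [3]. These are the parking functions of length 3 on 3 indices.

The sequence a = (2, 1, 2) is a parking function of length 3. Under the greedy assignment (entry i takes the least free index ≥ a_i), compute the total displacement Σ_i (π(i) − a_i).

1

Σπ(i) = 1+…+3 = 6; Σa = 2+1+2 = 5; disp = 6−5 = 1.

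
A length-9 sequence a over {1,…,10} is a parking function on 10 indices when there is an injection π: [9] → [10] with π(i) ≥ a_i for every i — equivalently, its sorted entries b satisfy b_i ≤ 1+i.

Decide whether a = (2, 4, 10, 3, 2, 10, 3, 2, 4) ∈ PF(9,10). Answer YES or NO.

NO

Sorted: b = (2, 2, 2, 3, 3, 4, 4, 10, 10).
  b_1=2 ≤ 2
  b_2=2 ≤ 3
  b_3=2 ≤ 4
  b_4=3 ≤ 5
  b_5=3 ≤ 6
  b_6=4 ≤ 7
  b_7=4 ≤ 8
  b_8=10 > 9
  fails at i=8 ⇒ NO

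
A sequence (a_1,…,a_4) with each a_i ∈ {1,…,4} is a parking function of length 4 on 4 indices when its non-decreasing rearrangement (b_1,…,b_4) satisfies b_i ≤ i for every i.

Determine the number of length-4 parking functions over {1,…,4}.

125

|PF| = (5−4)·5^(4−1) = 1×125 = 125
E.g. (1,2,1,3) → sorted (1,1,2,3): b_i ≤ i ∀i, a PF.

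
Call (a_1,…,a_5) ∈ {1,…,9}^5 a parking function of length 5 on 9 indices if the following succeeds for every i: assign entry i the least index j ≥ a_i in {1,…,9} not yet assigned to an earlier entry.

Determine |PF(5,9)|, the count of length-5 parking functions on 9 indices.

#PF = (9−5+1)·(9+1)^(5−1) = 5×10000 = 50000 (Konheim–Weiss)
Example (1,8,9,7,5) → sorted (1,5,7,8,9): b_i ≤ 4+i ∀i, a PF.

50000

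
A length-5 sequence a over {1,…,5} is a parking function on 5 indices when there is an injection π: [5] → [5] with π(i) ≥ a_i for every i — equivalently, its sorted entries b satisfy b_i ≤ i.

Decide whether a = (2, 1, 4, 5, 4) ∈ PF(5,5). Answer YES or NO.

NO

Sorted: b = (1, 2, 4, 4, 5).
  b_1=1 ≤ 1
  b_2=2 ≤ 2
  b_3=4 > 3
  fails at i=3 ⇒ NO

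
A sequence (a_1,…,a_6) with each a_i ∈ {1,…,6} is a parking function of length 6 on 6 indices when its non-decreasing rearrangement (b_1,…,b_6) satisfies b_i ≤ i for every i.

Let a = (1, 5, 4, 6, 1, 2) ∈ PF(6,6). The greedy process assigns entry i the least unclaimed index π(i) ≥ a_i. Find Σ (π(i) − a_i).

Σπ = 6·7/2 = 21 (π permutes [6]); Σa = 1+5+4+6+1+2 = 19; disp = 21−19 = 2.

2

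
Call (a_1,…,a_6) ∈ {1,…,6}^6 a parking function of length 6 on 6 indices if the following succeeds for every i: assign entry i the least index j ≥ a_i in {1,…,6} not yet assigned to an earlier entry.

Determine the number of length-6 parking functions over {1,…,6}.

|PF(6,6)| = 1·7^5 = 1×16807 = 16807 [KW]
Example (3,6,2,4,5,1) → sorted (1,2,3,4,5,6): b_i ≤ i ∀i, a PF.

16807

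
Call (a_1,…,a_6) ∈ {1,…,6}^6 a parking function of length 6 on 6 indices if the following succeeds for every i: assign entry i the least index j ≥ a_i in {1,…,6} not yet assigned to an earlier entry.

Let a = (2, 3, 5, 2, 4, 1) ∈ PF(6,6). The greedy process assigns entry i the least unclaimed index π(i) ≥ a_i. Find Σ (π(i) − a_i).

4

Σπ = 6·7/2 = 21 (π permutes [6]); Σa = 2+3+5+2+4+1 = 17; disp = 21−17 = 4.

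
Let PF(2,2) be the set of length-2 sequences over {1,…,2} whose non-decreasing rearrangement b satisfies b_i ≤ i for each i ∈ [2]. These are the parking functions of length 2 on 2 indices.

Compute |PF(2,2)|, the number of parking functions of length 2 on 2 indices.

3

Count = (3−2)·3^(2−1) = 1 · 3 = 3
E.g. (1,2) → sorted (1,2): b_i ≤ i ∀i, a PF.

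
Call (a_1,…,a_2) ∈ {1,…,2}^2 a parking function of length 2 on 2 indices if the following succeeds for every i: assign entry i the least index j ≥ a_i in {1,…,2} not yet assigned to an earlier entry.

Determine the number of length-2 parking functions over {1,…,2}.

3

|PF| = (3−2)·3^(2−1) = 1×3 = 3 (Pollak)
E.g. (1,1) → sorted (1,1): b_i ≤ i ∀i, a PF.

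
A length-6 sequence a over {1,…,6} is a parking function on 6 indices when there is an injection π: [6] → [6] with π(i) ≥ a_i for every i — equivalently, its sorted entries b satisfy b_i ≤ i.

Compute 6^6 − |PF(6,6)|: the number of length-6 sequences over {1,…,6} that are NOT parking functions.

|PF(6,6)| = (6−6+1)·(6+1)^(6−1) = 1·16807 = 16807
E.g. (6,6,6,1,4,4) → sorted (1,4,4,6,6,6): b_2=4>2, not a PF.
Total 46656; non-PF = 46656−16807 = 29849

29849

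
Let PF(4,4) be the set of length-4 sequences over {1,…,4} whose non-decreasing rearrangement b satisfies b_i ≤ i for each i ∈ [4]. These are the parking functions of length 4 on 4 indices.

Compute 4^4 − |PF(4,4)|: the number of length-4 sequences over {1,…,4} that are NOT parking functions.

|PF(4,4)| = (5−4)·5^(4−1) = 1·125 = 125
Example (4,4,3,4) → sorted (3,4,4,4): b_1=3>1, not a PF.
Total 256; non-PF = 256−125 = 131

131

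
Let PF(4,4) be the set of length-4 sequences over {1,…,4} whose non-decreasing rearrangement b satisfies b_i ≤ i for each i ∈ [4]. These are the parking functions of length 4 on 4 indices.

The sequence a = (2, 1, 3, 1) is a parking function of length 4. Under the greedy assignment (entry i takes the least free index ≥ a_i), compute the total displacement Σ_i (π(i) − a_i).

Σπ(i) = 1+…+4 = 10; Σa = 2+1+3+1 = 7; disp = 10−7 = 3.

3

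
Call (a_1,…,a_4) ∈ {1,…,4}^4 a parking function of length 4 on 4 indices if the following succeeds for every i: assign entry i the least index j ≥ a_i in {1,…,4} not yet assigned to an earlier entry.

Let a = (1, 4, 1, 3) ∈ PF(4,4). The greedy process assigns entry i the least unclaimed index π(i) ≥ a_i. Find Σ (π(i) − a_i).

1

Σπ = 4·5/2 = 10 (π permutes [4]); Σa = 1+4+1+3 = 9; disp = 10−9 = 1.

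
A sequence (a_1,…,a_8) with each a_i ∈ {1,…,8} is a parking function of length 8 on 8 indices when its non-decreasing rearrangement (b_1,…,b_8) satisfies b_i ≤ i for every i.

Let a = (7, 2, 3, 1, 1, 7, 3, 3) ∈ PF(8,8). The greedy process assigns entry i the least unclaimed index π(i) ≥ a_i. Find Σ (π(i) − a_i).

9

Σπ(i) = 1+…+8 = 36; Σa = 7+2+3+1+1+7+3+3 = 27; disp = 36−27 = 9.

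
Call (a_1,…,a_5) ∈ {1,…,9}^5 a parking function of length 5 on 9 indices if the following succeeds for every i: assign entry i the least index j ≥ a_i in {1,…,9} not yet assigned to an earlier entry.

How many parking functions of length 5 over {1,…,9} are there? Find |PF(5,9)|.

Count = (9+1−5)·(9+1)^{5−1} = 5·10000 = 50000 (Pollak)
E.g. (7,4,2,3,3) → sorted (2,3,3,4,7): b_i ≤ 4+i ∀i, a PF.

50000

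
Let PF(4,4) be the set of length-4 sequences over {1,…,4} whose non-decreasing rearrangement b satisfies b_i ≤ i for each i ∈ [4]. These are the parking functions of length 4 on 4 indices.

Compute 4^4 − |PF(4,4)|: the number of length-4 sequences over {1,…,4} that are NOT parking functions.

#PF = 1·5^3 = 1 · 125 = 125 (Konheim–Weiss)
One tuple (4,4,3,4) → sorted (3,4,4,4): b_1=3>1, not a PF.
Total 256; non-PF = 256−125 = 131

131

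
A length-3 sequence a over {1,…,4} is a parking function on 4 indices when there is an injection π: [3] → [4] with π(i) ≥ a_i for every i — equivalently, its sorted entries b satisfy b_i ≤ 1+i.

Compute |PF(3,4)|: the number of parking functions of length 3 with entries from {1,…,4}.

50

|PF| = 2·5^2 = 2 · 25 = 50 (Pollak)
Check (4,3,1) → sorted (1,3,4): b_i ≤ 1+i ∀i, a PF.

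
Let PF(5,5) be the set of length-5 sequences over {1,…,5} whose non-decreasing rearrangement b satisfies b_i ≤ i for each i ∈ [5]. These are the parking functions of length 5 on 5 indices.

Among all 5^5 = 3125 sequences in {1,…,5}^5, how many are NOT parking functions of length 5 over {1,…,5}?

1829

#PF = (5−5+1)·(5+1)^(5−1) = 1·1296 = 1296 (Konheim–Weiss)
Example (2,5,1,5,5) → sorted (1,2,5,5,5): b_3=5>3, not a PF.
Total 3125; non-PF = 3125−1296 = 1829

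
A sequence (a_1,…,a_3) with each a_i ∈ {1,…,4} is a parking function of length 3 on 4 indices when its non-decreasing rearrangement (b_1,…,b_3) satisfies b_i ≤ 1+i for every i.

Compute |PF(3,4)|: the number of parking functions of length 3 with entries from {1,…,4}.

|PF| = 2·5^2 = 2×25 = 50 (Pollak)
Check (3,2,1) → sorted (1,2,3): b_i ≤ 1+i ∀i, a PF.

50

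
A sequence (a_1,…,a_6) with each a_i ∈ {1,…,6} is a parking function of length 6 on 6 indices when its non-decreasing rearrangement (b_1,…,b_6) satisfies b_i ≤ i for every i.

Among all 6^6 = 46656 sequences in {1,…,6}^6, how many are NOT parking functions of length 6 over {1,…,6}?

29849

Count = (7−6)·7^(6−1) = 1·16807 = 16807 [KW]
Check (4,5,4,6,6,4) → sorted (4,4,4,5,6,6): b_1=4>1, not a PF.
Total 46656; non-PF = 46656−16807 = 29849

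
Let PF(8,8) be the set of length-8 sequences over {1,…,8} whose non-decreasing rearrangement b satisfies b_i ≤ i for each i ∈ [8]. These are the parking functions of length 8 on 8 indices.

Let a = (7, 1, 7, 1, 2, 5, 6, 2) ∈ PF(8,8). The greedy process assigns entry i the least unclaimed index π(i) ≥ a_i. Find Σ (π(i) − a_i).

5

Σπ = 8·9/2 = 36 (π permutes [8]); Σa = 7+1+7+1+2+5+6+2 = 31; disp = 36−31 = 5.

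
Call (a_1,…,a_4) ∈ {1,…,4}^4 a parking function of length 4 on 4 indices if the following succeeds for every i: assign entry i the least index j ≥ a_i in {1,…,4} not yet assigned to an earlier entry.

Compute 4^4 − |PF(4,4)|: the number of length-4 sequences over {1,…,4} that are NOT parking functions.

131

Count = 1·5^3 = 1 · 125 = 125
Check (4,2,3,4) → sorted (2,3,4,4): b_1=2>1, not a PF.
So 256 − 125 = 131 fail.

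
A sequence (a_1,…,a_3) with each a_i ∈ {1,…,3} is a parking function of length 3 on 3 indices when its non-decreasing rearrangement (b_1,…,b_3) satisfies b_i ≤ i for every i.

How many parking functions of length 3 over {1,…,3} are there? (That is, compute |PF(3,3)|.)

16

#PF = (4−3)·4^(3−1) = 1 · 16 = 16 (Pollak)
E.g. (1,1,3) → sorted (1,1,3): b_i ≤ i ∀i, a PF.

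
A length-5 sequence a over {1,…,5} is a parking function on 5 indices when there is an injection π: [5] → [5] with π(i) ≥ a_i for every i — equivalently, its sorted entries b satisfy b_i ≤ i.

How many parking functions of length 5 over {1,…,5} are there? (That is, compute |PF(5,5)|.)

#PF = 1·6^4 = 1×1296 = 1296 [KW]
One tuple (2,2,4,1,5) → sorted (1,2,2,4,5): b_i ≤ i ∀i, a PF.

1296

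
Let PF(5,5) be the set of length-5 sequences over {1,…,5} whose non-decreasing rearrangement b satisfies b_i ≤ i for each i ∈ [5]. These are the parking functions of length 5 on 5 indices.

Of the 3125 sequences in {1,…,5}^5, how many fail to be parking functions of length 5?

1829

|PF(5,5)| = (5+1−5)·(5+1)^{5−1} = 1×1296 = 1296
One tuple (5,3,3,3,5) → sorted (3,3,3,5,5): b_1=3>1, not a PF.
5^5 − 1296 = 3125 − 1296 = 1829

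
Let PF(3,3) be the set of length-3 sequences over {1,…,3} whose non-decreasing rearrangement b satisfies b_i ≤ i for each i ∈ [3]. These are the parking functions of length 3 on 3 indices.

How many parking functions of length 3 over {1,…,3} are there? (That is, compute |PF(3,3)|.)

|PF| = (3−3+1)·(3+1)^(3−1) = 1×16 = 16 (Konheim–Weiss)
E.g. (1,3,1) → sorted (1,1,3): b_i ≤ i ∀i, a PF.

16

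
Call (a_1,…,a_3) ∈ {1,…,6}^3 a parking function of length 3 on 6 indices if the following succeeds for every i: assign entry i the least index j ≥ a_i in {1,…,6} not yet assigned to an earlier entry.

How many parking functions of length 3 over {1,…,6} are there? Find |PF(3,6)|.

196

|PF| = (7−3)·7^(3−1) = 4 · 49 = 196 [KW]
E.g. (6,3,4) → sorted (3,4,6): b_i ≤ 3+i ∀i, a PF.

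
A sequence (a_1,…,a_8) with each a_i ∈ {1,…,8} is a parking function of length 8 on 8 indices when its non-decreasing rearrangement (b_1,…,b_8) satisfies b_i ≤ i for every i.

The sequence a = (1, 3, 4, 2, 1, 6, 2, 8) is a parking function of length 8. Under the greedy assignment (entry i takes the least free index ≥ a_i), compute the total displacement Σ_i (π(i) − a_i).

9

Σπ = 36 ({1..8} each once); Σa = 1+3+4+2+1+6+2+8 = 27; disp = 36−27 = 9.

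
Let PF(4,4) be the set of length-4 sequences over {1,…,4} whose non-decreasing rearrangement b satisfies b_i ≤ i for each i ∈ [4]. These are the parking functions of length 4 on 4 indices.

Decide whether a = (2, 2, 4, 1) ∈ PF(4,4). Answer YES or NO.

YES

Order a: b = (1, 2, 2, 4).
  b_1=1 ≤ 1
  b_2=2 ≤ 2
  b_3=2 ≤ 3
  b_4=4 ≤ 4
All bounds hold ⇒ YES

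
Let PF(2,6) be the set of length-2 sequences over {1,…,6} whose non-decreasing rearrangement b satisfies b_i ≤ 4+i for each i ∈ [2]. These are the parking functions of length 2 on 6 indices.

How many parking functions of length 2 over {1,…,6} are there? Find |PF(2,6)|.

|PF(2,6)| = (6+1−2)·(6+1)^{2−1} = 5 · 7 = 35 (Konheim–Weiss)
Example (4,6) → sorted (4,6): b_i ≤ 4+i ∀i, a PF.

35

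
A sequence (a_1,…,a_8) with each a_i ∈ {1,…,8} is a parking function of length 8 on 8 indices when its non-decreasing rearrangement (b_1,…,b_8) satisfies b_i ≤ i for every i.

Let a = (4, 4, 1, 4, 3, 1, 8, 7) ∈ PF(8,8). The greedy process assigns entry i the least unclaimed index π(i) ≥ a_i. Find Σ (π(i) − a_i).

Σπ = 8·9/2 = 36 (π permutes [8]); Σa = 4+4+1+4+3+1+8+7 = 32; disp = 36−32 = 4.

4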